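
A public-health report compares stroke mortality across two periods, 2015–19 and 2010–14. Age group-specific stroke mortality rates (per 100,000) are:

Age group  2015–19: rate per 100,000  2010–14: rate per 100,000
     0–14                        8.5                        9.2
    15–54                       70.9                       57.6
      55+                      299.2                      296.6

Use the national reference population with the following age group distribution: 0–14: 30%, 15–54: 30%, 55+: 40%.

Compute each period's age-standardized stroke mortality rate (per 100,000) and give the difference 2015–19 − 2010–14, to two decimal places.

Standard weights: 0.30, 0.30, 0.40.
2015–19: 0.3000×8.5 + 0.3000×70.9 + 0.4000×299.2 = 143.5000 per 100,000.
2010–14: 0.3000×9.2 + 0.3000×57.6 + 0.4000×296.6 = 138.6800 per 100,000.
Difference = 143.5000 − 138.6800 = 4.8200.

4.82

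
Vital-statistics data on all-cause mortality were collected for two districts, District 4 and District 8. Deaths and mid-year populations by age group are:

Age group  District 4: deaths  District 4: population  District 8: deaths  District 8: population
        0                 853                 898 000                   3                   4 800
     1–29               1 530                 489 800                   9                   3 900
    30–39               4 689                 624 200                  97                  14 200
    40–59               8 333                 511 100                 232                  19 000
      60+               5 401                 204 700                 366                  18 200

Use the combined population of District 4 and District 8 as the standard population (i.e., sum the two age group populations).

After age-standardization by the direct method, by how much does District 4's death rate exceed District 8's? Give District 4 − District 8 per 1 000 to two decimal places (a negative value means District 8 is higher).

1.69

Age-specific rates per 1 000 for District 4: 0.950, 3.124, 7.512, 16.304, 26.385.
For District 8: 0.625, 2.308, 6.831, 12.211, 20.110.
Combined standard total = 2 787 900; weights = 0.3238, 0.1771, 0.2290, 0.1901, 0.0800.
District 4: 0.3238×0.950 + 0.1771×3.124 + 0.2290×7.512 + 0.1901×16.304 + 0.0800×26.385 = 7.7906 per 1 000.
District 8: 0.3238×0.625 + 0.1771×2.308 + 0.2290×6.831 + 0.1901×12.211 + 0.0800×20.110 = 6.1049 per 1 000.
Difference = 7.7906 − 6.1049 = 1.6857.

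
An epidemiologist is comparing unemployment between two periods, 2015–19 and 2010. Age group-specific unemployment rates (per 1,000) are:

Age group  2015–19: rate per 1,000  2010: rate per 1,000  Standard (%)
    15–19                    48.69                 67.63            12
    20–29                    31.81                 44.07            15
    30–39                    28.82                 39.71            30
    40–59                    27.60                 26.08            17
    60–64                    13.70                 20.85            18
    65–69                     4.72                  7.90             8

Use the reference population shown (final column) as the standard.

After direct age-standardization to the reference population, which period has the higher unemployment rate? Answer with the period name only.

2010

Standard weights: 0.12, 0.15, 0.30, 0.17, 0.18, 0.08.
2015–19: 0.1200×48.69 + 0.1500×31.81 + 0.3000×28.82 + 0.1700×27.60 + 0.1800×13.70 + 0.0800×4.72 = 26.7959 per 1,000.
2010: 0.1200×67.63 + 0.1500×44.07 + 0.3000×39.71 + 0.1700×26.08 + 0.1800×20.85 + 0.0800×7.90 = 35.4577 per 1,000.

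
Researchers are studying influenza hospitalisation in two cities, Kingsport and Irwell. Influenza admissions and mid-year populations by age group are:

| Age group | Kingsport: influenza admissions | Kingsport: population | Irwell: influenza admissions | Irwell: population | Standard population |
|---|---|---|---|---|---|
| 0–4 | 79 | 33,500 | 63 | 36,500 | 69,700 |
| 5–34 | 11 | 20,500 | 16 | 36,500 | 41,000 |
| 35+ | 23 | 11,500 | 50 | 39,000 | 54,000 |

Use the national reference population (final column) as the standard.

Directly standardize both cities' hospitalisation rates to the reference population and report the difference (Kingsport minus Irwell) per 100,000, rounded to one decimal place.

Age-specific rates per 100,000 for Kingsport: 235.82, 53.66, 200.00.
For Irwell: 172.60, 43.84, 128.21.
Standard total = 164,700; weights = 0.4232, 0.2489, 0.3279.
Kingsport: 0.4232×235.82 + 0.2489×53.66 + 0.3279×200.00 = 178.7293 per 100,000.
Irwell: 0.4232×172.60 + 0.2489×43.84 + 0.3279×128.21 = 125.9912 per 100,000.
Difference = 178.7293 − 125.9912 = 52.7381.

52.7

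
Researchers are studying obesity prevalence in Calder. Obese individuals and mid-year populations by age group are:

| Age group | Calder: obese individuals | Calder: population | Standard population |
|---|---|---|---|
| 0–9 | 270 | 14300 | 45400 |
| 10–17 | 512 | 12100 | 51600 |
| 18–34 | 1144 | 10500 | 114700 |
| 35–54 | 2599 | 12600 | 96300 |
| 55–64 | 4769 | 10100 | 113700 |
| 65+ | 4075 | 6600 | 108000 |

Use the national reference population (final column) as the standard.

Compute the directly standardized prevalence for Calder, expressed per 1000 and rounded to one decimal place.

294.1

Age-specific rates per 1000 for Calder: 18.881, 42.314, 108.952, 206.270, 472.178, 617.424.
Standard total = 529700; weights = 0.0857, 0.0974, 0.2165, 0.1818, 0.2146, 0.2039.
Standardized rate: 0.0857×18.881 + 0.0974×42.314 + 0.2165×108.952 + 0.1818×206.270 + 0.2146×472.178 + 0.2039×617.424 = 294.0716 per 1000.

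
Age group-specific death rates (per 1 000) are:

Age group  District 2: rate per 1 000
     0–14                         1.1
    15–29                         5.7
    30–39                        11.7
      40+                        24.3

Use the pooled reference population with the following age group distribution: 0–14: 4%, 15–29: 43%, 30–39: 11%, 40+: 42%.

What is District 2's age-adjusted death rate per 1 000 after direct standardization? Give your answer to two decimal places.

Standard weights: 0.04, 0.43, 0.11, 0.42.
Standardized rate: 0.0400×1.1 + 0.4300×5.7 + 0.1100×11.7 + 0.4200×24.3 = 13.9880 per 1 000.

13.99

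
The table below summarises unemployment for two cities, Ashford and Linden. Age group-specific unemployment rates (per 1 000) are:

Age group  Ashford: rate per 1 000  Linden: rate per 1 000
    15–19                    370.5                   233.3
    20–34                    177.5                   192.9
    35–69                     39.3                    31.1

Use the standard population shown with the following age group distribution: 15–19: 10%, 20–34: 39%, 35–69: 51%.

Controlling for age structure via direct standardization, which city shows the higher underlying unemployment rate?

Ashford

Standard weights: 0.10, 0.39, 0.51.
Ashford: 0.1000×370.5 + 0.3900×177.5 + 0.5100×39.3 = 126.3180 per 1 000.
Linden: 0.1000×233.3 + 0.3900×192.9 + 0.5100×31.1 = 114.4220 per 1 000.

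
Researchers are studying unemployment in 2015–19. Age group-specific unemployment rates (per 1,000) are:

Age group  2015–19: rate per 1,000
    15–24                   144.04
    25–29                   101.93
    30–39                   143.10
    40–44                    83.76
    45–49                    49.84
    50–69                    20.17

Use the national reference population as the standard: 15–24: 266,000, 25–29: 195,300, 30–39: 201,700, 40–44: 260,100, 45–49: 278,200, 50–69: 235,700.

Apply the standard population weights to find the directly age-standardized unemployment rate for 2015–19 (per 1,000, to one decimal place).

88.7

Standard total = 1,437,000; weights = 0.1851, 0.1359, 0.1404, 0.1810, 0.1936, 0.1640.
Standardized rate: 0.1851×144.04 + 0.1359×101.93 + 0.1404×143.10 + 0.1810×83.76 + 0.1936×49.84 + 0.1640×20.17 = 88.7198 per 1,000.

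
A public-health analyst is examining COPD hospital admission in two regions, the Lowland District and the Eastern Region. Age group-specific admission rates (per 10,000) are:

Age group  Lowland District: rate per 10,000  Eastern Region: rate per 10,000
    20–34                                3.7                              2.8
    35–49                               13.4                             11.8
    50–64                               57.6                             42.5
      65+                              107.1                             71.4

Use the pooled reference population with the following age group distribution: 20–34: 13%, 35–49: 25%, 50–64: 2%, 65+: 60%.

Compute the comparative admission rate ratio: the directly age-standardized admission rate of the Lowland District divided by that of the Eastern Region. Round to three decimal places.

1.473

Standard weights: 0.13, 0.25, 0.02, 0.60.
The Lowland District: 0.1300×3.7 + 0.2500×13.4 + 0.0200×57.6 + 0.6000×107.1 = 69.2430 per 10,000.
The Eastern Region: 0.1300×2.8 + 0.2500×11.8 + 0.0200×42.5 + 0.6000×71.4 = 47.0040 per 10,000.
Ratio = 69.2430 ÷ 47.0040 = 1.47313.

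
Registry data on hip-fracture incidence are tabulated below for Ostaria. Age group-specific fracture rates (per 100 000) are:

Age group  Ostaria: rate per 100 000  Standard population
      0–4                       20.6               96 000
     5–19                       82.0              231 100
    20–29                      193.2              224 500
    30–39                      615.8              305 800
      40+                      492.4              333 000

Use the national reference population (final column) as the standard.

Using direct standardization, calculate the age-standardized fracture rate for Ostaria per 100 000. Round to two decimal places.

349.95

Standard total = 1 190 400; weights = 0.0806, 0.1941, 0.1886, 0.2569, 0.2797.
Standardized rate: 0.0806×20.6 + 0.1941×82.0 + 0.1886×193.2 + 0.2569×615.8 + 0.2797×492.4 = 349.9513 per 100 000.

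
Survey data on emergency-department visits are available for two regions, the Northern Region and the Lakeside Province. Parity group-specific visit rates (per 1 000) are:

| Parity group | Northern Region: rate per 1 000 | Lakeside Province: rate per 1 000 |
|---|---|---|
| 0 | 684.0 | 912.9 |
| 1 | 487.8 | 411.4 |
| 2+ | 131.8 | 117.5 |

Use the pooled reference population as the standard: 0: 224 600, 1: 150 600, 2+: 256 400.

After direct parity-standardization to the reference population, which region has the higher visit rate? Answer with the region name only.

Lakeside Province

Standard total = 631 600; weights = 0.3556, 0.2384, 0.4060.
The Northern Region: 0.3556×684.0 + 0.2384×487.8 + 0.4060×131.8 = 413.0503 per 1 000.
The Lakeside Province: 0.3556×912.9 + 0.2384×411.4 + 0.4060×117.5 = 470.4262 per 1 000.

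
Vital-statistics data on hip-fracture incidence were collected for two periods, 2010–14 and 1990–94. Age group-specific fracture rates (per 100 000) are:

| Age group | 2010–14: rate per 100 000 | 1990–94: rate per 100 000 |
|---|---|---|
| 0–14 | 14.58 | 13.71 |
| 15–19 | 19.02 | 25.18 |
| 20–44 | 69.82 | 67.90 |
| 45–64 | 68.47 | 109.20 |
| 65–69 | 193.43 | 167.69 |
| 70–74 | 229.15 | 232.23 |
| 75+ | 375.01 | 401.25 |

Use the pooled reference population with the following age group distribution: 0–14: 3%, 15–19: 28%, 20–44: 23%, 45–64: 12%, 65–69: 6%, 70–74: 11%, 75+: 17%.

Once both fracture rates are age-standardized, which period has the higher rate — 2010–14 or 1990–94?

Standard weights: 0.03, 0.28, 0.23, 0.12, 0.06, 0.11, 0.17.
2010–14: 0.0300×14.58 + 0.2800×19.02 + 0.2300×69.82 + 0.1200×68.47 + 0.0600×193.43 + 0.1100×229.15 + 0.1700×375.01 = 130.6020 per 100 000.
1990–94: 0.0300×13.71 + 0.2800×25.18 + 0.2300×67.90 + 0.1200×109.20 + 0.0600×167.69 + 0.1100×232.23 + 0.1700×401.25 = 140.0019 per 100 000.

1990–94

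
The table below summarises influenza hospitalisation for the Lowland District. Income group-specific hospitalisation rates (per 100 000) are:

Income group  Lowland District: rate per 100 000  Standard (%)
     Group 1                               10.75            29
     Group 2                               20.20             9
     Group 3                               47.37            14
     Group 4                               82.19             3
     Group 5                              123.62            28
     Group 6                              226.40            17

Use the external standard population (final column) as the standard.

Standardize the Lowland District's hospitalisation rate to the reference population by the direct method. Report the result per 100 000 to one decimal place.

87.1

Standard weights: 0.29, 0.09, 0.14, 0.03, 0.28, 0.17.
Standardized rate: 0.2900×10.75 + 0.0900×20.20 + 0.1400×47.37 + 0.0300×82.19 + 0.2800×123.62 + 0.1700×226.40 = 87.1346 per 100 000.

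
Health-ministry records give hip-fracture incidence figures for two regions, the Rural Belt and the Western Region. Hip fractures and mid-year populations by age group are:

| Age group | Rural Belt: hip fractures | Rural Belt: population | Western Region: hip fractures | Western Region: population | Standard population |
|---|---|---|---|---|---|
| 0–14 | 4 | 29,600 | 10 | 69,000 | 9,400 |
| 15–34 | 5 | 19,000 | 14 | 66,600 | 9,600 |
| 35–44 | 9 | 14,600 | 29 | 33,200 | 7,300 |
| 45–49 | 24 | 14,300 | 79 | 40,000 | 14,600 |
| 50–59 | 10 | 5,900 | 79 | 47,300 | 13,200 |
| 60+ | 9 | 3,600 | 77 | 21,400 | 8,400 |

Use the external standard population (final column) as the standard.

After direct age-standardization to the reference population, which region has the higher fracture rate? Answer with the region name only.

Age-specific rates per 100,000 for the Rural Belt: 13.51, 26.32, 61.64, 167.83, 169.49, 250.00.
For the Western Region: 14.49, 21.02, 87.35, 197.50, 167.02, 359.81.
Standard total = 62,500; weights = 0.1504, 0.1536, 0.1168, 0.2336, 0.2112, 0.1344.
The Rural Belt: 0.1504×13.51 + 0.1536×26.32 + 0.1168×61.64 + 0.2336×167.83 + 0.2112×169.49 + 0.1344×250.00 = 121.8767 per 100,000.
The Western Region: 0.1504×14.49 + 0.1536×21.02 + 0.1168×87.35 + 0.2336×197.50 + 0.2112×167.02 + 0.1344×359.81 = 145.3802 per 100,000.

Western Region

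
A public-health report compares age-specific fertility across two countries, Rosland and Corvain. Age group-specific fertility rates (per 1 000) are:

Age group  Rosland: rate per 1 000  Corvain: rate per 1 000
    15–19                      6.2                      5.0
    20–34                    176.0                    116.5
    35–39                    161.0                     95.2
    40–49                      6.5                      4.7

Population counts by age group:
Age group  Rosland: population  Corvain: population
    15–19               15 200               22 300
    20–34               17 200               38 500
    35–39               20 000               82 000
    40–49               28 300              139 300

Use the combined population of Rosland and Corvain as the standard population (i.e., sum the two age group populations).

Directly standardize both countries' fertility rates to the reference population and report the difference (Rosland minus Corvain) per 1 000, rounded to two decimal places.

28.59

Combined standard total = 362 800; weights = 0.1034, 0.1535, 0.2811, 0.4620.
Rosland: 0.1034×6.2 + 0.1535×176.0 + 0.2811×161.0 + 0.4620×6.5 = 75.9292 per 1 000.
Corvain: 0.1034×5.0 + 0.1535×116.5 + 0.2811×95.2 + 0.4620×4.7 = 47.3392 per 1 000.
Difference = 75.9292 − 47.3392 = 28.5899.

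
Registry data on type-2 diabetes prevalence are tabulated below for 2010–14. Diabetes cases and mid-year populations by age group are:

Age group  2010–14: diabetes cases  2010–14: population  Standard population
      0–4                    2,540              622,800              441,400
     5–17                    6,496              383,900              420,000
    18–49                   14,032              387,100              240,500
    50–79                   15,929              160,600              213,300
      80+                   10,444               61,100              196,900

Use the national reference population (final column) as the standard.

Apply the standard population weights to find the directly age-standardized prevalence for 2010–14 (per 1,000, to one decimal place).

Age-specific rates per 1,000 for 2010–14: 4.078, 16.921, 36.249, 99.184, 170.933.
Standard total = 1,512,100; weights = 0.2919, 0.2778, 0.1591, 0.1411, 0.1302.
Standardized rate: 0.2919×4.078 + 0.2778×16.921 + 0.1591×36.249 + 0.1411×99.184 + 0.1302×170.933 = 47.9053 per 1,000.

47.9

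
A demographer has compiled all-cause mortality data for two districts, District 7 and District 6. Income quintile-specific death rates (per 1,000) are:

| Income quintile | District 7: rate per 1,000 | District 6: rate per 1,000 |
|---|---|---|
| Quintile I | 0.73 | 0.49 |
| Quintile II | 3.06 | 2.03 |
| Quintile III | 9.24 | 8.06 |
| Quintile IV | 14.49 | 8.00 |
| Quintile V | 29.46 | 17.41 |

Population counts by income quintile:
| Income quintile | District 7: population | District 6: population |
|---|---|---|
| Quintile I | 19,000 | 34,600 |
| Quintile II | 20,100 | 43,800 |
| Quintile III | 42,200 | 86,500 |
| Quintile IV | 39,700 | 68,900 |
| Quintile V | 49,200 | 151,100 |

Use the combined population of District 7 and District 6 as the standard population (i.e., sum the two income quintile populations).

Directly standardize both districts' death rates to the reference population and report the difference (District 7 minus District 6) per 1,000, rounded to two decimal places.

Combined standard total = 555,100; weights = 0.0966, 0.1151, 0.2319, 0.1956, 0.3608.
District 7: 0.0966×0.73 + 0.1151×3.06 + 0.2319×9.24 + 0.1956×14.49 + 0.3608×29.46 = 16.0301 per 1,000.
District 6: 0.0966×0.49 + 0.1151×2.03 + 0.2319×8.06 + 0.1956×8.00 + 0.3608×17.41 = 9.9970 per 1,000.
Difference = 16.0301 − 9.9970 = 6.0331.

6.03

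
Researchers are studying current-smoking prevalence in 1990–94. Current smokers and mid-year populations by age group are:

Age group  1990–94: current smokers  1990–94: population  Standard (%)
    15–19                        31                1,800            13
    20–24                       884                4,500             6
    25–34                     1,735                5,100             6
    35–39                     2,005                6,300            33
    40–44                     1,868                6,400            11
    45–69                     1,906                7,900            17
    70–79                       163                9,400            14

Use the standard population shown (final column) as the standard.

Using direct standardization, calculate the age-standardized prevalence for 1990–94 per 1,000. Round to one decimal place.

Age-specific rates per 1,000 for 1990–94: 17.222, 196.444, 340.196, 318.254, 291.875, 241.266, 17.340.
Standard weights: 0.13, 0.06, 0.06, 0.33, 0.11, 0.17, 0.14.
Standardized rate: 0.1300×17.222 + 0.0600×196.444 + 0.0600×340.196 + 0.3300×318.254 + 0.1100×291.875 + 0.1700×241.266 + 0.1400×17.340 = 215.0102 per 1,000.

215.0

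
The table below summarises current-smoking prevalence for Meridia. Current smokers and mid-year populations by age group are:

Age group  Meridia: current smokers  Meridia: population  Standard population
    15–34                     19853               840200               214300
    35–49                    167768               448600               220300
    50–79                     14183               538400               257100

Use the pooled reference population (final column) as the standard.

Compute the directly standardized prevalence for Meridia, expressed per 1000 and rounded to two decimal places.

Age-specific rates per 1000 for Meridia: 23.629, 373.981, 26.343.
Standard total = 691700; weights = 0.3098, 0.3185, 0.3717.
Standardized rate: 0.3098×23.629 + 0.3185×373.981 + 0.3717×26.343 = 136.2216 per 1000.

136.22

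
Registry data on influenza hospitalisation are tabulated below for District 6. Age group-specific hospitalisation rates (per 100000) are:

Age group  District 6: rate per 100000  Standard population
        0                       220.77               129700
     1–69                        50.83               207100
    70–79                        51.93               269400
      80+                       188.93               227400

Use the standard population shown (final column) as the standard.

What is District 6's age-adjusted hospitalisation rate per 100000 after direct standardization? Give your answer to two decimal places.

Standard total = 833600; weights = 0.1556, 0.2484, 0.3232, 0.2728.
Standardized rate: 0.1556×220.77 + 0.2484×50.83 + 0.3232×51.93 + 0.2728×188.93 = 115.2992 per 100000.

115.30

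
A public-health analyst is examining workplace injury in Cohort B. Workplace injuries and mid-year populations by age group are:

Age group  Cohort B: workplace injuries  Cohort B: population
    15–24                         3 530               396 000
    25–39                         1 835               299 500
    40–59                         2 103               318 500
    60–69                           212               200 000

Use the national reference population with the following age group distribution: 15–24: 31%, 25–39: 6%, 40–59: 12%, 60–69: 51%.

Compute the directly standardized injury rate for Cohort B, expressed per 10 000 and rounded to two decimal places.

Age-specific rates per 10 000 for Cohort B: 89.14, 61.27, 66.03, 10.60.
Standard weights: 0.31, 0.06, 0.12, 0.51.
Standardized rate: 0.3100×89.14 + 0.0600×61.27 + 0.1200×66.03 + 0.5100×10.60 = 44.6394 per 10 000.

44.64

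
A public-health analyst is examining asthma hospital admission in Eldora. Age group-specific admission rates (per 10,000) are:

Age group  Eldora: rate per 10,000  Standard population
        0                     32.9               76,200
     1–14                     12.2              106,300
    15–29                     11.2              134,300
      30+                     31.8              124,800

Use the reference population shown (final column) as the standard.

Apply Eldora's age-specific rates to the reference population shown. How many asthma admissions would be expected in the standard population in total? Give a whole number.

Expected asthma admissions = Σ (standard pop × age-specific rate ÷ 10,000)
= 76,200×32.9/10,000 + 106,300×12.2/10,000 + 134,300×11.2/10,000 + 124,800×31.8/10,000
= 250.70 + 129.69 + 150.42 + 396.86 = 927.66.

928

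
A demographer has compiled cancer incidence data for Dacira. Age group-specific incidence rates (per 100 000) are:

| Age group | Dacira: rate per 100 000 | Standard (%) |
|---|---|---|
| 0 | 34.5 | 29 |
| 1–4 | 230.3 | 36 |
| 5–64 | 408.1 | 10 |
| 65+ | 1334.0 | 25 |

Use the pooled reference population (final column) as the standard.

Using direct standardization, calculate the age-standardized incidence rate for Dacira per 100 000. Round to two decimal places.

Standard weights: 0.29, 0.36, 0.10, 0.25.
Standardized rate: 0.2900×34.5 + 0.3600×230.3 + 0.1000×408.1 + 0.2500×1334.0 = 467.2230 per 100 000.

467.22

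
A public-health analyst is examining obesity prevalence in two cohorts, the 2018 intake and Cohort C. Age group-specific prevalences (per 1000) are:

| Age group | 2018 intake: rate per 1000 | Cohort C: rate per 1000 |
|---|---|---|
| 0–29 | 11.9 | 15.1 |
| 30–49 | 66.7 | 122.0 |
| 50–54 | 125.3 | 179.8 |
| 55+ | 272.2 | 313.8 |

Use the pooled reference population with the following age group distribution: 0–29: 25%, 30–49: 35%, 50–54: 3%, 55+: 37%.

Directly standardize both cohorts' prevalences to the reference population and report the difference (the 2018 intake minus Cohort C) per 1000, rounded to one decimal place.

-37.2

Standard weights: 0.25, 0.35, 0.03, 0.37.
The 2018 intake: 0.2500×11.9 + 0.3500×66.7 + 0.0300×125.3 + 0.3700×272.2 = 130.7930 per 1000.
Cohort C: 0.2500×15.1 + 0.3500×122.0 + 0.0300×179.8 + 0.3700×313.8 = 167.9750 per 1000.
Difference = 130.7930 − 167.9750 = -37.1820.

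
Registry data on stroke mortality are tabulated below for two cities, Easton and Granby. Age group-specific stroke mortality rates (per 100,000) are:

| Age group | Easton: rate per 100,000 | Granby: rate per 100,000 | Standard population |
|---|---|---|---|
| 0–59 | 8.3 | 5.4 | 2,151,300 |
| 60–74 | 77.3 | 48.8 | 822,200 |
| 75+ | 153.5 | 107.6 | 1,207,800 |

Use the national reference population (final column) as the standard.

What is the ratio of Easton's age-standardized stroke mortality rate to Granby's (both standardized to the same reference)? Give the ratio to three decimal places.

Standard total = 4,181,300; weights = 0.5145, 0.1966, 0.2889.
Easton: 0.5145×8.3 + 0.1966×77.3 + 0.2889×153.5 = 63.8101 per 100,000.
Granby: 0.5145×5.4 + 0.1966×48.8 + 0.2889×107.6 = 43.4553 per 100,000.
Ratio = 63.8101 ÷ 43.4553 = 1.46841.

1.468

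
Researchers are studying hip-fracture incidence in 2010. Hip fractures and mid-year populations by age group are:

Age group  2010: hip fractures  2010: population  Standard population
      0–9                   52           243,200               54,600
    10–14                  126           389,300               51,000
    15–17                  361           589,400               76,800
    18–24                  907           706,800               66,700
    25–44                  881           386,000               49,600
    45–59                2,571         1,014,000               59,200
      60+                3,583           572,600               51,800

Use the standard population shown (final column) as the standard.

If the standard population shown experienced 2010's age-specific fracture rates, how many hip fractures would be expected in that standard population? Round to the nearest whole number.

748

Age-specific rates per 100,000 for 2010: 21.38, 32.37, 61.25, 128.32, 228.24, 253.55, 625.74.
Expected hip fractures = Σ (standard pop × age-specific rate ÷ 100,000)
= 54,600×21.38/100,000 + 51,000×32.37/100,000 + 76,800×61.25/100,000 + 66,700×128.32/100,000 + 49,600×228.24/100,000 + 59,200×253.55/100,000 + 51,800×625.74/100,000
= 11.67 + 16.51 + 47.04 + 85.59 + 113.21 + 150.10 + 324.13 = 748.26.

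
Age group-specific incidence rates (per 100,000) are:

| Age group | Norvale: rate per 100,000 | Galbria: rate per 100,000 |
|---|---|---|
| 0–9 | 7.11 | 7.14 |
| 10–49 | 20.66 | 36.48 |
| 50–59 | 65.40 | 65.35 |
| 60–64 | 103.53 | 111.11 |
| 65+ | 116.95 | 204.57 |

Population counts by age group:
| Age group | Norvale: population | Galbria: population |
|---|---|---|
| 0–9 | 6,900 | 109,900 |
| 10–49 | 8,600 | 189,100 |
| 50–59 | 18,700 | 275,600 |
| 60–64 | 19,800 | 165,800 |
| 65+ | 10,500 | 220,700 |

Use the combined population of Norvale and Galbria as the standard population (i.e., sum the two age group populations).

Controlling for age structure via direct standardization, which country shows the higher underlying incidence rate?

Combined standard total = 1,025,600; weights = 0.1139, 0.1928, 0.2870, 0.1810, 0.2254.
Norvale: 0.1139×7.11 + 0.1928×20.66 + 0.2870×65.40 + 0.1810×103.53 + 0.2254×116.95 = 68.6585 per 100,000.
Galbria: 0.1139×7.14 + 0.1928×36.48 + 0.2870×65.35 + 0.1810×111.11 + 0.2254×204.57 = 92.8209 per 100,000.

Galbria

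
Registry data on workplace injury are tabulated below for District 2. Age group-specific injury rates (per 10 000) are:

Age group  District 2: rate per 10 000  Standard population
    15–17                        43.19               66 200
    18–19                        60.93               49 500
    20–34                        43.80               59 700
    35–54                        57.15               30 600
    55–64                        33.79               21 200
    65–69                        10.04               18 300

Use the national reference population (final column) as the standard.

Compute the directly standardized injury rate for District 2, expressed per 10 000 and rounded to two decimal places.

Standard total = 245 500; weights = 0.2697, 0.2016, 0.2432, 0.1246, 0.0864, 0.0745.
Standardized rate: 0.2697×43.19 + 0.2016×60.93 + 0.2432×43.80 + 0.1246×57.15 + 0.0864×33.79 + 0.0745×10.04 = 45.3725 per 10 000.

45.37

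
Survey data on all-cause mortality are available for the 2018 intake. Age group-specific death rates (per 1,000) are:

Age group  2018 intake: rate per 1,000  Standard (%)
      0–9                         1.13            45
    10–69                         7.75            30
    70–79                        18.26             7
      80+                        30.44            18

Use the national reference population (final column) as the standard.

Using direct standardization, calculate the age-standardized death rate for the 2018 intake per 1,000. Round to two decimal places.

Standard weights: 0.45, 0.30, 0.07, 0.18.
Standardized rate: 0.4500×1.13 + 0.3000×7.75 + 0.0700×18.26 + 0.1800×30.44 = 9.5909 per 1,000.

9.59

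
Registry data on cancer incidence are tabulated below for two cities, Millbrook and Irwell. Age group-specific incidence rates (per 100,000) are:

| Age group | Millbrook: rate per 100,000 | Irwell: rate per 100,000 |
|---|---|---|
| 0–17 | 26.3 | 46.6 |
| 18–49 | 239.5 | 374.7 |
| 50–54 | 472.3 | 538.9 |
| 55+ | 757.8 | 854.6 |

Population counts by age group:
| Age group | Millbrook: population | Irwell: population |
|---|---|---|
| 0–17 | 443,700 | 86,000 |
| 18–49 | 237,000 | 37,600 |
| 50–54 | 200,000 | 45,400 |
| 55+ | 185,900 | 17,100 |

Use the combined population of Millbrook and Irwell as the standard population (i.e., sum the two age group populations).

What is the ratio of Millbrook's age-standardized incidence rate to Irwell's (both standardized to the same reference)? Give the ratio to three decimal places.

0.806

Combined standard total = 1,252,700; weights = 0.4228, 0.2192, 0.1959, 0.1620.
Millbrook: 0.4228×26.3 + 0.2192×239.5 + 0.1959×472.3 + 0.1620×757.8 = 278.9444 per 100,000.
Irwell: 0.4228×46.6 + 0.2192×374.7 + 0.1959×538.9 + 0.1620×854.6 = 345.8981 per 100,000.
Ratio = 278.9444 ÷ 345.8981 = 0.80644.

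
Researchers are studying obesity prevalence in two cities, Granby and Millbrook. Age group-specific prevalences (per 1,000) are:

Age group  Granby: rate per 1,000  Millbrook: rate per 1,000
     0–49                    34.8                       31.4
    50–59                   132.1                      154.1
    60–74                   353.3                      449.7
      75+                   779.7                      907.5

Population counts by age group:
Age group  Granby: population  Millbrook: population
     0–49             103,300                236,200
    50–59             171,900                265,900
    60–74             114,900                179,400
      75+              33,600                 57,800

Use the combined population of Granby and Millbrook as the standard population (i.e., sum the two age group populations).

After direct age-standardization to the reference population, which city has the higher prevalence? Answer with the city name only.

Combined standard total = 1,163,000; weights = 0.2919, 0.3764, 0.2531, 0.0786.
Granby: 0.2919×34.8 + 0.3764×132.1 + 0.2531×353.3 + 0.0786×779.7 = 210.5664 per 1,000.
Millbrook: 0.2919×31.4 + 0.3764×154.1 + 0.2531×449.7 + 0.0786×907.5 = 252.2936 per 1,000.

Millbrook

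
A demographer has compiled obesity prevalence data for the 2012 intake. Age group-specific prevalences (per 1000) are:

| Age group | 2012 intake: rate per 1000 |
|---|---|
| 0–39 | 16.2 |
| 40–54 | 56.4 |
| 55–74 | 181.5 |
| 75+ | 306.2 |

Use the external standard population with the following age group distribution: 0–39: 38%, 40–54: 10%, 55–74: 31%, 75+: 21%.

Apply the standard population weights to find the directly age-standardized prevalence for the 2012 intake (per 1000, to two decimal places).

Standard weights: 0.38, 0.10, 0.31, 0.21.
Standardized rate: 0.3800×16.2 + 0.1000×56.4 + 0.3100×181.5 + 0.2100×306.2 = 132.3630 per 1000.

132.36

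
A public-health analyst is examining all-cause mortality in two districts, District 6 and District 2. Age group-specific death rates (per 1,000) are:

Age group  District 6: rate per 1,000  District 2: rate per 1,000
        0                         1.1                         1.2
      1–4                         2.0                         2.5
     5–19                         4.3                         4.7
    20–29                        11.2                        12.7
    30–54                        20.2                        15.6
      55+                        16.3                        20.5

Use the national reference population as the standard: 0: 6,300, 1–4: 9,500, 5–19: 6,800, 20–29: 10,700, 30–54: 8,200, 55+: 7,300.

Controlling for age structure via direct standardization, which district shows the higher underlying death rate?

District 2

Standard total = 48,800; weights = 0.1291, 0.1947, 0.1393, 0.2193, 0.1680, 0.1496.
District 6: 0.1291×1.1 + 0.1947×2.0 + 0.1393×4.3 + 0.2193×11.2 + 0.1680×20.2 + 0.1496×16.3 = 9.4189 per 1,000.
District 2: 0.1291×1.2 + 0.1947×2.5 + 0.1393×4.7 + 0.2193×12.7 + 0.1680×15.6 + 0.1496×20.5 = 9.7691 per 1,000.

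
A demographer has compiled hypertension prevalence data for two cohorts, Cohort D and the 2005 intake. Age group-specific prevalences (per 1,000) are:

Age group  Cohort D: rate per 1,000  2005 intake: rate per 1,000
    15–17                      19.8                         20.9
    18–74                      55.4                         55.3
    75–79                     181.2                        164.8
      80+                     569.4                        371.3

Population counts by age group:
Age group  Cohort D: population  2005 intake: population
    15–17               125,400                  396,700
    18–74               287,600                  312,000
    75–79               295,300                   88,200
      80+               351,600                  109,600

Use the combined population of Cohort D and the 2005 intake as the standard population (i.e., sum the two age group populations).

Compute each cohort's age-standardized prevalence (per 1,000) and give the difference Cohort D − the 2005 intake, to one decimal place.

Combined standard total = 1,966,400; weights = 0.2655, 0.3049, 0.1950, 0.2345.
Cohort D: 0.2655×19.8 + 0.3049×55.4 + 0.1950×181.2 + 0.2345×569.4 = 191.0359 per 1,000.
The 2005 intake: 0.2655×20.9 + 0.3049×55.3 + 0.1950×164.8 + 0.2345×371.3 = 141.6366 per 1,000.
Difference = 191.0359 − 141.6366 = 49.3993.

49.4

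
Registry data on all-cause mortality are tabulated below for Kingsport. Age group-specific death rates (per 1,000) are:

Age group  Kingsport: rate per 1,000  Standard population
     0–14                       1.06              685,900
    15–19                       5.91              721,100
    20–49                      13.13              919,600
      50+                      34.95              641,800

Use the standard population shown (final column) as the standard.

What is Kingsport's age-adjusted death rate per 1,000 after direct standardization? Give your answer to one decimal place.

Standard total = 2,968,400; weights = 0.2311, 0.2429, 0.3098, 0.2162.
Standardized rate: 0.2311×1.06 + 0.2429×5.91 + 0.3098×13.13 + 0.2162×34.95 = 13.3048 per 1,000.

13.3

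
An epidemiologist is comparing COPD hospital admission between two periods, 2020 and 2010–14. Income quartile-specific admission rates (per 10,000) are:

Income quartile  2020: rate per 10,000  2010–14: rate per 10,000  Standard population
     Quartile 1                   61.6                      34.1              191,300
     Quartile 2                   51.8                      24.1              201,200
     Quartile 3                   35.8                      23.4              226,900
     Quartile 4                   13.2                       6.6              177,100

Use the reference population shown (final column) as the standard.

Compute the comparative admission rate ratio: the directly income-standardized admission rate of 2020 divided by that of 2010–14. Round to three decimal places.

Standard total = 796,500; weights = 0.2402, 0.2526, 0.2849, 0.2223.
2020: 0.2402×61.6 + 0.2526×51.8 + 0.2849×35.8 + 0.2223×13.2 = 41.0132 per 10,000.
2010–14: 0.2402×34.1 + 0.2526×24.1 + 0.2849×23.4 + 0.2223×6.6 = 22.4113 per 10,000.
Ratio = 41.0132 ÷ 22.4113 = 1.83002.

1.830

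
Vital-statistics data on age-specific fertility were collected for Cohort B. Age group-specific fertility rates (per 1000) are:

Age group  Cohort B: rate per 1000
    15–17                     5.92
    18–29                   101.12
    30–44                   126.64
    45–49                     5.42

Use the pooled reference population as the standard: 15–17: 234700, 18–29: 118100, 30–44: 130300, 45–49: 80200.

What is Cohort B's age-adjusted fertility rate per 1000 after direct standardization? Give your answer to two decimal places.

Standard total = 563300; weights = 0.4167, 0.2097, 0.2313, 0.1424.
Standardized rate: 0.4167×5.92 + 0.2097×101.12 + 0.2313×126.64 + 0.1424×5.42 = 53.7326 per 1000.

53.73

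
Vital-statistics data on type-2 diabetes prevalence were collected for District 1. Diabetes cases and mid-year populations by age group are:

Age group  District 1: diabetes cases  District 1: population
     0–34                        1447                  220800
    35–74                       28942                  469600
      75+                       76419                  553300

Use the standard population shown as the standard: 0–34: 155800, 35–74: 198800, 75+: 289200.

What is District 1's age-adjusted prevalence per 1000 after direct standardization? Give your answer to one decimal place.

Age-specific rates per 1000 for District 1: 6.553, 61.631, 138.115.
Standard total = 643800; weights = 0.2420, 0.3088, 0.4492.
Standardized rate: 0.2420×6.553 + 0.3088×61.631 + 0.4492×138.115 = 82.6594 per 1000.

82.7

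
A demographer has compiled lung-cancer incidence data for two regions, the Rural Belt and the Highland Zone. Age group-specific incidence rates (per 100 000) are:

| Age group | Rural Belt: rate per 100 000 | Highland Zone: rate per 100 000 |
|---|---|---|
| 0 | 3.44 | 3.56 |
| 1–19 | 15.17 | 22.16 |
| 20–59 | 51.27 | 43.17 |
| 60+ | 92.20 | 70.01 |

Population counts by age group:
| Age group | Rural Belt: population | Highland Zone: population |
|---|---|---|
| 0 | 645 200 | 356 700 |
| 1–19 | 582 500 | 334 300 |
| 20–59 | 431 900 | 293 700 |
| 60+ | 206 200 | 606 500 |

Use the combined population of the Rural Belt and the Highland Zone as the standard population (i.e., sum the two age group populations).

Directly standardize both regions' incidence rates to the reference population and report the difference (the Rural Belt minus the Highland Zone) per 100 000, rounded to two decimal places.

5.03

Combined standard total = 3 457 000; weights = 0.2898, 0.2652, 0.2099, 0.2351.
The Rural Belt: 0.2898×3.44 + 0.2652×15.17 + 0.2099×51.27 + 0.2351×92.20 = 37.4564 per 100 000.
The Highland Zone: 0.2898×3.56 + 0.2652×22.16 + 0.2099×43.17 + 0.2351×70.01 = 32.4282 per 100 000.
Difference = 37.4564 − 32.4282 = 5.0282.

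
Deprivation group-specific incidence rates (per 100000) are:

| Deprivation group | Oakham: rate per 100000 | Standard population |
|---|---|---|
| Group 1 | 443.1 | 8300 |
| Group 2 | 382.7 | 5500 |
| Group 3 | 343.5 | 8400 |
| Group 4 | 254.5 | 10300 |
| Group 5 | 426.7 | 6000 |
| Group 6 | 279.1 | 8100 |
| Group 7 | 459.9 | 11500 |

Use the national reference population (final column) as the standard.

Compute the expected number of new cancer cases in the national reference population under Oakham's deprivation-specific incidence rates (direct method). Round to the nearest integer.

Expected new cancer cases = Σ (standard pop × deprivation-specific rate ÷ 100000)
= 8300×443.1/100000 + 5500×382.7/100000 + 8400×343.5/100000 + 10300×254.5/100000 + 6000×426.7/100000 + 8100×279.1/100000 + 11500×459.9/100000
= 36.78 + 21.05 + 28.85 + 26.21 + 25.60 + 22.61 + 52.89 = 213.99.

214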